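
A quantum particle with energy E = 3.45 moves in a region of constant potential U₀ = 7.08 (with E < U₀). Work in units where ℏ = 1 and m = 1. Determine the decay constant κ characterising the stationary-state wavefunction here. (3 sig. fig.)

κ = 2.69

Since E < U₀ the TISE in this region is ψ'' = κ²ψ with κ = √(2m(U₀ − E))/ℏ.
κ = √(2 × 1 × 3.63) = 2.694.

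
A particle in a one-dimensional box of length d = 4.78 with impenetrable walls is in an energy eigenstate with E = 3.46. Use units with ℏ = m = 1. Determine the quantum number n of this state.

From E_n = n²π²ℏ²/(2md²) invert to n = √(2md²E)/(πℏ).
n = (4.78/π) × √(2 × 1 × 3.46) = 4.002 → n = 4.

n = 4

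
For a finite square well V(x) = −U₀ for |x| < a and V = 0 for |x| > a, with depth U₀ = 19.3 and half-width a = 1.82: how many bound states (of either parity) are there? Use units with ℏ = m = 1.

The dimensionless depth is z₀ = a√(2mU₀)/ℏ = 1.82 × √(38.60) = 11.31.
A new bound state (alternating even/odd) appears each time z₀ passes a multiple of π/2, so N = ⌊2z₀/π⌋ + 1 = ⌊7.199⌋ + 1 = 8.

N = 8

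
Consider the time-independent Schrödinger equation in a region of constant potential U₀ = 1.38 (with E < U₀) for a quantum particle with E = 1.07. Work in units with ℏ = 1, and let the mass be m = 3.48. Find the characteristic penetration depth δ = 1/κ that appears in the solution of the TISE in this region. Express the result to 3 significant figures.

Since E < U₀ the TISE in this region is ψ'' = κ²ψ with κ = √(2m(U₀ − E))/ℏ.
κ = √(2 × 3.48 × 0.31) = 1.469. The penetration depth is δ = 1/κ = 0.681.

δ = 0.681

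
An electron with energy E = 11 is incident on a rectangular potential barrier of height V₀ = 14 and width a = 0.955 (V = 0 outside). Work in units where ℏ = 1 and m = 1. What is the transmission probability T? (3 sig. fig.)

T = 0.0249

E < V₀: inside the barrier ψ ∝ e^{±κx} with κ = √(2m(V₀ − E))/ℏ = 2.449.
κa = 2.339, sinh(κa) = 5.139.
Matching ψ, ψ′ at both faces gives T = [1 + V₀² sinh²(κa) / (4E(V₀ − E))]⁻¹ = 1/40.21 = 0.0249.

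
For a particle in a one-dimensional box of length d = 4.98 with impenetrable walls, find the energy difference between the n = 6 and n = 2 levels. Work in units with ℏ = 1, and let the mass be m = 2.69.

ΔE = 2.37

E_n = n²π²ℏ²/(2md²), so ΔE = (6² − 2²) π²ℏ²/(2md²).
ΔE = 32 × π² / (2 × 2.69 × 4.98²) = 2.367.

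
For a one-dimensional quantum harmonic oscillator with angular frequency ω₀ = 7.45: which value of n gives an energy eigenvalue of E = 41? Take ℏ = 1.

n = 5

Invert E_n = (n + ½)ℏω₀: n = E/ℏω₀ − ½ = 5.003, so n = 5.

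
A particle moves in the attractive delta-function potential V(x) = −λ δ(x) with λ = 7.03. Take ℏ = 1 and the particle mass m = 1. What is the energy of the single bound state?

E = -24.7

For x ≠ 0 the bound state is ψ ∝ e^{−κ|x|}; integrating the TISE across the delta gives the cusp condition 2κ = 2mλ/ℏ², so κ = 7.030.
Then E = −ℏ²κ²/(2m) = −mλ²/(2ℏ²) = -24.71.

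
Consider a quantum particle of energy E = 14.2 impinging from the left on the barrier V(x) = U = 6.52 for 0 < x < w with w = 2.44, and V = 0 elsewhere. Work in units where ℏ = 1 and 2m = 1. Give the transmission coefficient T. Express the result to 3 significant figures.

T = 0.980

Above the barrier the interior wavenumber is k₂ = √(2m(E − U))/ℏ = 2.771, giving phase k₂w = 6.762.
Matching at both interfaces gives T⁻¹ = 1 + U² sin²(k₂w) / [4E(E − U)] = 1.021, hence T = 0.980.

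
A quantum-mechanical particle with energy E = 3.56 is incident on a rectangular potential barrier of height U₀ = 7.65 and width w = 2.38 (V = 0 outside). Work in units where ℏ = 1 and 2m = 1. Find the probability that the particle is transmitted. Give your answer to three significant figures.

E < U₀: inside the barrier ψ ∝ e^{±κx} with κ = √(2m(U₀ − E))/ℏ = 2.022.
κw = 4.813, sinh(κw) = 61.56.
The exact tunnelling result is T⁻¹ = 1 + U₀² sinh²(κw) / [4E(U₀ − E)] = 3809, so T = 0.000263.

T = 0.000263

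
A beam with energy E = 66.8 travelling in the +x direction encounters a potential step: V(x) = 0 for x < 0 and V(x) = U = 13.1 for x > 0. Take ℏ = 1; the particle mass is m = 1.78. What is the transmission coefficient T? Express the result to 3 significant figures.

The wavenumbers are k₁ = √(2mE)/ℏ = 15.42 on the left and k₂ = √(2m(E − U))/ℏ = 13.83 on the right.
Matching ψ and ψ′ at x = 0 gives r = (k₁ − k₂)/(k₁ + k₂), so R = r² = 0.002972 and T = 1 − R = 0.9970.

T = 0.997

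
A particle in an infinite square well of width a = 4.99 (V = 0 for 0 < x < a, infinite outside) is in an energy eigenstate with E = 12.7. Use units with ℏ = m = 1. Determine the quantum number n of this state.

For an infinite well E_n = n²π²ℏ²/(2ma²), so n = (a/πℏ)√(2mE).
n = (4.99/π) × √(2 × 1 × 12.7) = 8.005 → n = 8.

n = 8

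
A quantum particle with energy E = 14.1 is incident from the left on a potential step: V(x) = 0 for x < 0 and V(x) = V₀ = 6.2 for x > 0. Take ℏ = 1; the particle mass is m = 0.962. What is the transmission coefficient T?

On each side the TISE gives plane waves with k = √(2m(E − V))/ℏ: k₁ = √(2·0.962·14.1) = 5.208, k₂ = √(2·0.962·7.9) = 3.899.
Continuity of ψ and ψ′ at the step yields the reflection amplitude r = (k₁ − k₂)/(k₁ + k₂) = 0.1438; thus R = |r|² = 0.02069, T = 0.9793.

T = 0.979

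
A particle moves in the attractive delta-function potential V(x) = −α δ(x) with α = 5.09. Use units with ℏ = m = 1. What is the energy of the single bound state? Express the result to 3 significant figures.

E = -13.0

For x ≠ 0 the bound state is ψ ∝ e^{−κ|x|}; integrating the TISE across the delta gives the cusp condition 2κ = 2mα/ℏ², so κ = 5.090.
Then E = −ℏ²κ²/(2m) = −mα²/(2ℏ²) = -12.95.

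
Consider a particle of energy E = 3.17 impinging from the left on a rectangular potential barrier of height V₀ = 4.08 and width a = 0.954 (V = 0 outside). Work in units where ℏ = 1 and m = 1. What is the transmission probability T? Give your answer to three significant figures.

T = 0.199

Since E < V₀ the interior solution is evanescent with decay constant κ = √(2m(V₀ − E))/ℏ = 1.349.
κa = 1.287, sinh(κa) = 1.673.
Matching ψ, ψ′ at both faces gives T = [1 + V₀² sinh²(κa) / (4E(V₀ − E))]⁻¹ = 1/5.038 = 0.199.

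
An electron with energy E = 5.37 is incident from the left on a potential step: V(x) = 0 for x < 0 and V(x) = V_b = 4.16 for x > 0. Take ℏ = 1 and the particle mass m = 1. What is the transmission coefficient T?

The wavenumbers are k₁ = √(2mE)/ℏ = 3.277 on the left and k₂ = √(2m(E − V_b))/ℏ = 1.556 on the right.
Matching ψ and ψ′ at x = 0 gives r = (k₁ − k₂)/(k₁ + k₂), so R = r² = 0.1269 and T = 1 − R = 0.8731.

T = 0.873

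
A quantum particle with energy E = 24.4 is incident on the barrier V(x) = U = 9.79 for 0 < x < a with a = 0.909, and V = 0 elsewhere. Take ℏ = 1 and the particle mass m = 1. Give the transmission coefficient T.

E > U: inside the barrier k₂ = √(2m(E − U))/ℏ = 5.406, k₂a = 4.914.
Matching at both interfaces gives T⁻¹ = 1 + U² sin²(k₂a) / [4E(E − U)] = 1.065, hence T = 0.939.

T = 0.939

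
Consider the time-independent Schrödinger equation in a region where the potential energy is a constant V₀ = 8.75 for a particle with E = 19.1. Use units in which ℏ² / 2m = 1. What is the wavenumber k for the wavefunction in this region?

k = 3.22

With E > V₀ the solution is oscillatory, ψ ∝ e^{±ikx} with k = √(2m(E − V₀))/ℏ.
k = √(2 × 0.5 × 10.35) = 3.217.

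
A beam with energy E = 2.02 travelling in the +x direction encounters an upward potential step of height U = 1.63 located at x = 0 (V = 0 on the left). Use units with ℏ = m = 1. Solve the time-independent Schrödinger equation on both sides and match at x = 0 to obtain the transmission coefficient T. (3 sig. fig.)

The wavenumbers are k₁ = √(2mE)/ℏ = 2.010 on the left and k₂ = √(2m(E − U))/ℏ = 0.8832 on the right.
Continuity of ψ and ψ′ at the step yields the reflection amplitude r = (k₁ − k₂)/(k₁ + k₂) = 0.3895; thus R = |r|² = 0.1517, T = 0.8483.

T = 0.848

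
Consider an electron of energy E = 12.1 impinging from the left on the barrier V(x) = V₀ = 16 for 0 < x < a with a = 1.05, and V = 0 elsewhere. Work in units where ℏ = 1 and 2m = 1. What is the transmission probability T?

E < V₀: inside the barrier ψ ∝ e^{±κx} with κ = √(2m(V₀ − E))/ℏ = 1.975.
κa = 2.074, sinh(κa) = 3.914.
Matching ψ, ψ′ at both faces gives T = [1 + V₀² sinh²(κa) / (4E(V₀ − E))]⁻¹ = 1/21.77 = 0.0459.

T = 0.0459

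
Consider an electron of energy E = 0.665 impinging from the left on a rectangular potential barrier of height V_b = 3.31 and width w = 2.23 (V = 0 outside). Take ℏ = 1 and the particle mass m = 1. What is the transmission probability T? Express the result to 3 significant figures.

E < V_b: inside the barrier ψ ∝ e^{±κx} with κ = √(2m(V_b − E))/ℏ = 2.300.
κw = 5.129, sinh(κw) = 84.42.
The exact tunnelling result is T⁻¹ = 1 + V_b² sinh²(κw) / [4E(V_b − E)] = 11100, so T = 0.0000901.

T = 0.0000901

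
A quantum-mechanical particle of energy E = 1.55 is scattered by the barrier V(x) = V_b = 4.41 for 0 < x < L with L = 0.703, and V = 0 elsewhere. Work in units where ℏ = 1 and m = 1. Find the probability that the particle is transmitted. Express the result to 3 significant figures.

T = 0.119

Since E < V_b the interior solution is evanescent with decay constant κ = √(2m(V_b − E))/ℏ = 2.392.
κL = 1.681, sinh(κL) = 2.593.
Matching ψ, ψ′ at both faces gives T = [1 + V_b² sinh²(κL) / (4E(V_b − E))]⁻¹ = 1/8.376 = 0.119.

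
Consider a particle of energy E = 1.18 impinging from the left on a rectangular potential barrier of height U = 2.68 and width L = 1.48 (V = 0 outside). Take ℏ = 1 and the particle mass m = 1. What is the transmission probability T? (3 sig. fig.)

E < U: inside the barrier ψ ∝ e^{±κx} with κ = √(2m(U − E))/ℏ = 1.732.
κL = 2.563, sinh(κL) = 6.452.
Matching ψ, ψ′ at both faces gives T = [1 + U² sinh²(κL) / (4E(U − E))]⁻¹ = 1/43.23 = 0.0231.

T = 0.0231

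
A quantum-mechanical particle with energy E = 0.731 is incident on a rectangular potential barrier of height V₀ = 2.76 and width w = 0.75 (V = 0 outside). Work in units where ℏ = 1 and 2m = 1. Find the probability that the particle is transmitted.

T = 0.321

E < V₀: inside the barrier ψ ∝ e^{±κx} with κ = √(2m(V₀ − E))/ℏ = 1.424.
κw = 1.068, sinh(κw) = 1.283.
The exact tunnelling result is T⁻¹ = 1 + V₀² sinh²(κw) / [4E(V₀ − E)] = 3.115, so T = 0.321.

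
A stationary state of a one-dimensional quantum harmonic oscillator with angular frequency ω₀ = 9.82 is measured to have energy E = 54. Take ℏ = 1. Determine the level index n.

n = 5

E_n = ℏω₀(n + ½) ⇒ n = E/(ℏω₀) − ½ = 54/9.82 − 0.5 = 4.999 → n = 5.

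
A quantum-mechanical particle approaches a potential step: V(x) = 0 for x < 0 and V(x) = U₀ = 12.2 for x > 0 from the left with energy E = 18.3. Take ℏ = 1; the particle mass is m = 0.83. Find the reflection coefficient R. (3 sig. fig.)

R = 0.0718

On each side the TISE gives plane waves with k = √(2m(E − V))/ℏ: k₁ = √(2·0.83·18.3) = 5.512, k₂ = √(2·0.83·6.1) = 3.182.
Matching ψ and ψ′ at x = 0 gives r = (k₁ − k₂)/(k₁ + k₂), so R = r² = 0.07180 and T = 1 − R = 0.9282.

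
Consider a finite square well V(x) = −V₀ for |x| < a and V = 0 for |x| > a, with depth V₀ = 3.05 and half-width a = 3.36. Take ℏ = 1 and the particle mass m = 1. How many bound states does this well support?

N = 6

Define the well-strength parameter z₀ = (a/ℏ)√(2mV₀) = 3.36 × √(2·1·3.05) = 8.299.
The even/odd transcendental equations gain one root per π/2 in z₀, giving N = 1 + ⌊2z₀/π⌋ = 1 + ⌊5.283⌋ = 6.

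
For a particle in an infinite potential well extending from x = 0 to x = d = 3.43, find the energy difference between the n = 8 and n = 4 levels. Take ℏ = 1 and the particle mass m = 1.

ΔE = 20.1

E_n = n²π²ℏ²/(2md²), so ΔE = (8² − 4²) π²ℏ²/(2md²).
ΔE = 48 × π² / (2 × 1 × 3.43²) = 20.13.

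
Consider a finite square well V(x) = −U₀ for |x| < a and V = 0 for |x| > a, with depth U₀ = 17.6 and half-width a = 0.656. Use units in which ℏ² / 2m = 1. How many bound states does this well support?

N = 2

The dimensionless depth is z₀ = a√(2mU₀)/ℏ = 0.656 × √(17.60) = 2.752.
A new bound state (alternating even/odd) appears each time z₀ passes a multiple of π/2, so N = ⌊2z₀/π⌋ + 1 = ⌊1.752⌋ + 1 = 2.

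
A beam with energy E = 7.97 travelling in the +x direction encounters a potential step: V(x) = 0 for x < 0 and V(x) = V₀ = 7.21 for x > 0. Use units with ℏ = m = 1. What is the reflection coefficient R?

R = 0.279

On each side the TISE gives plane waves with k = √(2m(E − V))/ℏ: k₁ = √(2·1·7.97) = 3.992, k₂ = √(2·1·0.76) = 1.233.
Continuity of ψ and ψ′ at the step yields the reflection amplitude r = (k₁ − k₂)/(k₁ + k₂) = 0.5281; thus R = |r|² = 0.2789, T = 0.7211.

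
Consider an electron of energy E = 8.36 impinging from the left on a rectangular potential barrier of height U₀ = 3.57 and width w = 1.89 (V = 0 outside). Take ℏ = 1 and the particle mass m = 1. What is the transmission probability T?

Above the barrier the interior wavenumber is k₂ = √(2m(E − U₀))/ℏ = 3.095, giving phase k₂w = 5.850.
T = [1 + U₀² sin²(k₂w) / (4E(E − U₀))]⁻¹ = 1/1.014 = 0.986.

T = 0.986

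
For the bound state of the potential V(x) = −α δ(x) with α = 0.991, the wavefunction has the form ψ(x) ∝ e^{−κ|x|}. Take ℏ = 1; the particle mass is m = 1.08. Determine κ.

κ = 1.07

Integrate −(ℏ²/2m)ψ'' − αδ(x)ψ = Eψ from −ε to +ε: the ψ'' term gives ψ'(0⁺) − ψ'(0⁻) and the δ term gives −(2mα/ℏ²)ψ(0).
With ψ ∝ e^{−κ|x|} this yields −2κ = −2mα/ℏ², so κ = mα/ℏ² = 1.070.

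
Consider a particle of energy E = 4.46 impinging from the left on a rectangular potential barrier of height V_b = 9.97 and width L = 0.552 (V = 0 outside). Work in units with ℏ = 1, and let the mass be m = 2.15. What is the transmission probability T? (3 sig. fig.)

T = 0.0182

E < V_b: inside the barrier ψ ∝ e^{±κx} with κ = √(2m(V_b − E))/ℏ = 4.868.
κL = 2.687, sinh(κL) = 7.309.
The exact tunnelling result is T⁻¹ = 1 + V_b² sinh²(κL) / [4E(V_b − E)] = 55.02, so T = 0.0182.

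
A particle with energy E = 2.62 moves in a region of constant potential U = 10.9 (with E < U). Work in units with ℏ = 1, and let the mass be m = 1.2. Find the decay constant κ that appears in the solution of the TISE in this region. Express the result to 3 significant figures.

κ = 4.46

Since E < U the TISE in this region is ψ'' = κ²ψ with κ = √(2m(U − E))/ℏ.
κ = √(2 × 1.2 × 8.28) = 4.458.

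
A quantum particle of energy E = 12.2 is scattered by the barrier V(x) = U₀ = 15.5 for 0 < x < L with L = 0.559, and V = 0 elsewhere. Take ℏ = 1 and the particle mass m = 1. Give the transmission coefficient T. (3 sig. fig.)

Since E < U₀ the interior solution is evanescent with decay constant κ = √(2m(U₀ − E))/ℏ = 2.569.
κL = 1.436, sinh(κL) = 1.983.
The exact tunnelling result is T⁻¹ = 1 + U₀² sinh²(κL) / [4E(U₀ − E)] = 6.868, so T = 0.146.

T = 0.146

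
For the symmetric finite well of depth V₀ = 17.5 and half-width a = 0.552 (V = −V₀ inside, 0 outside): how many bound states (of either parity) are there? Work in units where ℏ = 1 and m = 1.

The dimensionless depth is z₀ = a√(2mV₀)/ℏ = 0.552 × √(35.00) = 3.266.
A new bound state (alternating even/odd) appears each time z₀ passes a multiple of π/2, so N = ⌊2z₀/π⌋ + 1 = ⌊2.079⌋ + 1 = 3.

N = 3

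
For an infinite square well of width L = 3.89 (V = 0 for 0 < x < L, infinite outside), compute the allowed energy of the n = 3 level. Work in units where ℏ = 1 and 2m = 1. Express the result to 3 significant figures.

Requiring ψ(0) = ψ(L) = 0 quantises k = nπ/L, hence E_n = ℏ²k²/2m = n²π²ℏ²/(2mL²).
E_3 = 3² × π² / (2 × 0.5 × 3.89²) = 5.870.

E = 5.87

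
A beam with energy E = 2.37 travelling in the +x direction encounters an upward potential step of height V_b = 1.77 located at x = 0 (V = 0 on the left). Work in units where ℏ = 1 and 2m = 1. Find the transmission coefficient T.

T = 0.891

The wavenumbers are k₁ = √(2mE)/ℏ = 1.539 on the left and k₂ = √(2m(E − V_b))/ℏ = 0.7746 on the right.
Matching ψ and ψ′ at x = 0 gives r = (k₁ − k₂)/(k₁ + k₂), so R = r² = 0.1093 and T = 1 − R = 0.8907.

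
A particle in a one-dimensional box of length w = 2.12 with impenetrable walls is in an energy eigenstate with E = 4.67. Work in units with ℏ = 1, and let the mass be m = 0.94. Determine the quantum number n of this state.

n = 2

For an infinite well E_n = n²π²ℏ²/(2mw²), so n = (w/πℏ)√(2mE).
n = (2.12/π) × √(2 × 0.94 × 4.67) = 2.000 → n = 2.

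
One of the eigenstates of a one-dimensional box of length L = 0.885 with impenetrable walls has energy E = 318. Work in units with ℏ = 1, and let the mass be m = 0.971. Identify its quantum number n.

n = 7

From E_n = n²π²ℏ²/(2mL²) invert to n = √(2mL²E)/(πℏ).
n = (0.885/π) × √(2 × 0.971 × 318) = 7.001 → n = 7.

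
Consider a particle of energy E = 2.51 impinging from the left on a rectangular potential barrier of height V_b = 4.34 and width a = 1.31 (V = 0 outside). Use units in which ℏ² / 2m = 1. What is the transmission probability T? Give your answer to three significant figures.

E < V_b: inside the barrier ψ ∝ e^{±κx} with κ = √(2m(V_b − E))/ℏ = 1.353.
κa = 1.772, sinh(κa) = 2.857.
The exact tunnelling result is T⁻¹ = 1 + V_b² sinh²(κa) / [4E(V_b − E)] = 9.366, so T = 0.107.

T = 0.107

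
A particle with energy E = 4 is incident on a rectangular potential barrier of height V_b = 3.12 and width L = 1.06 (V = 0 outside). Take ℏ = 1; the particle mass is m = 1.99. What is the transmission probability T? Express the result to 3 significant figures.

T = 0.633

Above the barrier the interior wavenumber is k₂ = √(2m(E − V_b))/ℏ = 1.871, giving phase k₂L = 1.984.
Matching at both interfaces gives T⁻¹ = 1 + V_b² sin²(k₂L) / [4E(E − V_b)] = 1.580, hence T = 0.633.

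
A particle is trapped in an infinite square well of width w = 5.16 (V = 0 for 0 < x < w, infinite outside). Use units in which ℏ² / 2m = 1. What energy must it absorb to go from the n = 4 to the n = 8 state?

E_n = n²π²ℏ²/(2mw²), so ΔE = (8² − 4²) π²ℏ²/(2mw²).
ΔE = 48 × π² / (2 × 0.5 × 5.16²) = 17.79.

ΔE = 17.8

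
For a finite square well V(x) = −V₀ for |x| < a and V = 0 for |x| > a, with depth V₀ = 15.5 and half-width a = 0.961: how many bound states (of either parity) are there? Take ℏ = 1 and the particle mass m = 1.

N = 4

Define the well-strength parameter z₀ = (a/ℏ)√(2mV₀) = 0.961 × √(2·1·15.5) = 5.351.
The even/odd transcendental equations gain one root per π/2 in z₀, giving N = 1 + ⌊2z₀/π⌋ = 1 + ⌊3.406⌋ = 4.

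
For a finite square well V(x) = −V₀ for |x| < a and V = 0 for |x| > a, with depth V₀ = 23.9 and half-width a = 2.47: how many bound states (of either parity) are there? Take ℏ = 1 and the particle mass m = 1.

Define the well-strength parameter z₀ = (a/ℏ)√(2mV₀) = 2.47 × √(2·1·23.9) = 17.08.
The even/odd transcendental equations gain one root per π/2 in z₀, giving N = 1 + ⌊2z₀/π⌋ = 1 + ⌊10.87⌋ = 11.

N = 11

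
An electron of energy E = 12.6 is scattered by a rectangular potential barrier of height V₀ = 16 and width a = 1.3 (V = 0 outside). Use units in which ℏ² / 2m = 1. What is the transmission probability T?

T = 0.0220

E < V₀: inside the barrier ψ ∝ e^{±κx} with κ = √(2m(V₀ − E))/ℏ = 1.844.
κa = 2.397, sinh(κa) = 5.450.
Matching ψ, ψ′ at both faces gives T = [1 + V₀² sinh²(κa) / (4E(V₀ − E))]⁻¹ = 1/45.37 = 0.0220.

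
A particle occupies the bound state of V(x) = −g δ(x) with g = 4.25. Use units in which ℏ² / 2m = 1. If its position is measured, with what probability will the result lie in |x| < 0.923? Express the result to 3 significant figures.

P = 0.980

The normalised bound state is ψ = √κ e^{−κ|x|} with κ = mg/ℏ² = 2.125.
P(|x| < d) = ∫_{−d}^{d} κ e^{−2κ|x|} dx = 1 − e^{−2κd} = 1 − e^{−3.923} = 0.9802.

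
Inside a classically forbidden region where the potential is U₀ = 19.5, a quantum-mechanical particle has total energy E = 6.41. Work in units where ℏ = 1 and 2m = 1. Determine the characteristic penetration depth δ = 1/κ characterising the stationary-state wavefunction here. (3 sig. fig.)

δ = 0.276

Since E < U₀ the TISE in this region is ψ'' = κ²ψ with κ = √(2m(U₀ − E))/ℏ.
κ = √(2 × 0.5 × 13.09) = 3.618. The penetration depth is δ = 1/κ = 0.276.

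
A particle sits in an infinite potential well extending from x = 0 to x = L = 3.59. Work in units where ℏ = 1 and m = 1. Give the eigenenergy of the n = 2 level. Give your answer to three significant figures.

The infinite-well eigenfunctions ψ_n = √(2/L) sin(nπx/L) vanish at both walls, giving E_n = n²π²ℏ²/(2mL²).
E_2 = 2² × π² / (2 × 1 × 3.59²) = 1.532.

E = 1.53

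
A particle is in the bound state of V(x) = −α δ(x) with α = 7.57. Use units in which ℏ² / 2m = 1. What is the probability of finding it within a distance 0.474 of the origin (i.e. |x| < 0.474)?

P = 0.972

The normalised bound state is ψ = √κ e^{−κ|x|} with κ = mα/ℏ² = 3.785.
P(|x| < d) = ∫_{−d}^{d} κ e^{−2κ|x|} dx = 1 − e^{−2κd} = 1 − e^{−3.588} = 0.9724.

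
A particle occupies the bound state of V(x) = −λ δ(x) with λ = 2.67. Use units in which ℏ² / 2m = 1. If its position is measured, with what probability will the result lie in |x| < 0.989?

The normalised bound state is ψ = √κ e^{−κ|x|} with κ = mλ/ℏ² = 1.335.
P(|x| < d) = ∫_{−d}^{d} κ e^{−2κ|x|} dx = 1 − e^{−2κd} = 1 − e^{−2.641} = 0.9287.

P = 0.929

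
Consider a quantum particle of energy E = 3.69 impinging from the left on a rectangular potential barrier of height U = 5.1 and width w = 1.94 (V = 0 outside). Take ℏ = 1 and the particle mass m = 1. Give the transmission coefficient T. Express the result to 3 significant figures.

T = 0.00473

E < U: inside the barrier ψ ∝ e^{±κx} with κ = √(2m(U − E))/ℏ = 1.679.
κw = 3.258, sinh(κw) = 12.98.
Matching ψ, ψ′ at both faces gives T = [1 + U² sinh²(κw) / (4E(U − E))]⁻¹ = 1/211.5 = 0.00473.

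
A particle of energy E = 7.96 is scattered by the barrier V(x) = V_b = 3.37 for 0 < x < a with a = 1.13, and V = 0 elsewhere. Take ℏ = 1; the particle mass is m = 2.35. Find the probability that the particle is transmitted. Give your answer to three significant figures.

Above the barrier the interior wavenumber is k₂ = √(2m(E − V_b))/ℏ = 4.645, giving phase k₂a = 5.248.
Matching at both interfaces gives T⁻¹ = 1 + V_b² sin²(k₂a) / [4E(E − V_b)] = 1.057, hence T = 0.946.

T = 0.946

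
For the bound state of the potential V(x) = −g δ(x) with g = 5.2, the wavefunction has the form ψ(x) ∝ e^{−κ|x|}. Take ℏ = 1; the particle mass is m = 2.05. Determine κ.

Integrate −(ℏ²/2m)ψ'' − gδ(x)ψ = Eψ from −ε to +ε: the ψ'' term gives ψ'(0⁺) − ψ'(0⁻) and the δ term gives −(2mg/ℏ²)ψ(0).
With ψ ∝ e^{−κ|x|} this yields −2κ = −2mg/ℏ², so κ = mg/ℏ² = 10.66.

κ = 10.7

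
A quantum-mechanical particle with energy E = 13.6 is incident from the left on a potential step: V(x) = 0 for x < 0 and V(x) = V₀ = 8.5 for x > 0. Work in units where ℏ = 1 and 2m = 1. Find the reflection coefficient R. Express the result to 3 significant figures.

R = 0.0578

The wavenumbers are k₁ = √(2mE)/ℏ = 3.688 on the left and k₂ = √(2m(E − V₀))/ℏ = 2.258 on the right.
Continuity of ψ and ψ′ at the step yields the reflection amplitude r = (k₁ − k₂)/(k₁ + k₂) = 0.2404; thus R = |r|² = 0.05780, T = 0.9422.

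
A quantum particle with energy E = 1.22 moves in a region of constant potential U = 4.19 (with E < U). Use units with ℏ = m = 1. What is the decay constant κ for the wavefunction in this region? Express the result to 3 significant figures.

κ = 2.44

Since E < U the TISE in this region is ψ'' = κ²ψ with κ = √(2m(U − E))/ℏ.
κ = √(2 × 1 × 2.97) = 2.437.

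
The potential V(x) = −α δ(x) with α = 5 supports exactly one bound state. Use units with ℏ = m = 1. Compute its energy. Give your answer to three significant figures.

E = -12.5

For x ≠ 0 the bound state is ψ ∝ e^{−κ|x|}; integrating the TISE across the delta gives the cusp condition 2κ = 2mα/ℏ², so κ = 5.000.
Then E = −ℏ²κ²/(2m) = −mα²/(2ℏ²) = -12.50.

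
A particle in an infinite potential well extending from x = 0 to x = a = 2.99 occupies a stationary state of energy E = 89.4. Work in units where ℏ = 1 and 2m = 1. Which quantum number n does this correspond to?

n = 9

From E_n = n²π²ℏ²/(2ma²) invert to n = √(2ma²E)/(πℏ).
n = (2.99/π) × √(2 × 0.5 × 89.4) = 8.999 → n = 9.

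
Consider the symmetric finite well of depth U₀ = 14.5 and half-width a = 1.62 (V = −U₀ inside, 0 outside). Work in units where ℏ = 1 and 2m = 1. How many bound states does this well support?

N = 4

Define the well-strength parameter z₀ = (a/ℏ)√(2mU₀) = 1.62 × √(2·0.5·14.5) = 6.169.
The even/odd transcendental equations gain one root per π/2 in z₀, giving N = 1 + ⌊2z₀/π⌋ = 1 + ⌊3.927⌋ = 4.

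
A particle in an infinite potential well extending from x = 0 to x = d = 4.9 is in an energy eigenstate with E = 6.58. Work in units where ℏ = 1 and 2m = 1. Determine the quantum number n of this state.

For an infinite well E_n = n²π²ℏ²/(2md²), so n = (d/πℏ)√(2mE).
n = (4.9/π) × √(2 × 0.5 × 6.58) = 4.001 → n = 4.

n = 4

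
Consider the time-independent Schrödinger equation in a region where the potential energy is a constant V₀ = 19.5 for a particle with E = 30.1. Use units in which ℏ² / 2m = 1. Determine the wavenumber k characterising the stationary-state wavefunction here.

With E > V₀ the solution is oscillatory, ψ ∝ e^{±ikx} with k = √(2m(E − V₀))/ℏ.
k = √(2 × 0.5 × 10.6) = 3.256.

k = 3.26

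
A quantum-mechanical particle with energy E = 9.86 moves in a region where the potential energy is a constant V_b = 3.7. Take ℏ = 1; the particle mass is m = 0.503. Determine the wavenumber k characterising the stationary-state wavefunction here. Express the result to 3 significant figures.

k = 2.49

With E > V_b the solution is oscillatory, ψ ∝ e^{±ikx} with k = √(2m(E − V_b))/ℏ.
k = √(2 × 0.503 × 6.16) = 2.489.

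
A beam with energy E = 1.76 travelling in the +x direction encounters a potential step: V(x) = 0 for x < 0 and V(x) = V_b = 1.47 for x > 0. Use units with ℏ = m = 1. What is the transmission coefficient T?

T = 0.821

The wavenumbers are k₁ = √(2mE)/ℏ = 1.876 on the left and k₂ = √(2m(E − V_b))/ℏ = 0.7616 on the right.
Continuity of ψ and ψ′ at the step yields the reflection amplitude r = (k₁ − k₂)/(k₁ + k₂) = 0.4226; thus R = |r|² = 0.1786, T = 0.8214.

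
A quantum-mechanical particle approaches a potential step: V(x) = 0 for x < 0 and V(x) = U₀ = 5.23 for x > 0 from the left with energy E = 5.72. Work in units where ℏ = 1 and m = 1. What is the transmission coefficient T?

T = 0.701

On each side the TISE gives plane waves with k = √(2m(E − V))/ℏ: k₁ = √(2·1·5.72) = 3.382, k₂ = √(2·1·0.49) = 0.9899.
Continuity of ψ and ψ′ at the step yields the reflection amplitude r = (k₁ − k₂)/(k₁ + k₂) = 0.5472; thus R = |r|² = 0.2994, T = 0.7006.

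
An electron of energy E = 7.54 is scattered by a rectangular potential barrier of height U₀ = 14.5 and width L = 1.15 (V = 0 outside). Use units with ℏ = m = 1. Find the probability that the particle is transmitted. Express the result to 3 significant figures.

E < U₀: inside the barrier ψ ∝ e^{±κx} with κ = √(2m(U₀ − E))/ℏ = 3.731.
κL = 4.291, sinh(κL) = 36.50.
Matching ψ, ψ′ at both faces gives T = [1 + U₀² sinh²(κL) / (4E(U₀ − E))]⁻¹ = 1/1335 = 0.000749.

T = 0.000749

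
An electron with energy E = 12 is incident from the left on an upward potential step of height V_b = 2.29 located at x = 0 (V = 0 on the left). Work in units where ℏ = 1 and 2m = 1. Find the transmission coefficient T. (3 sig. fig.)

The wavenumbers are k₁ = √(2mE)/ℏ = 3.464 on the left and k₂ = √(2m(E − V_b))/ℏ = 3.116 on the right.
Continuity of ψ and ψ′ at the step yields the reflection amplitude r = (k₁ − k₂)/(k₁ + k₂) = 0.05289; thus R = |r|² = 0.002797, T = 0.9972.

T = 0.997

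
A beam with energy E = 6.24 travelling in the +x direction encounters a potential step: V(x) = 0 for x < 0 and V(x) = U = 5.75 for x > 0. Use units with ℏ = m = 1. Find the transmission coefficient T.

T = 0.684

On each side the TISE gives plane waves with k = √(2m(E − V))/ℏ: k₁ = √(2·1·6.24) = 3.533, k₂ = √(2·1·0.49) = 0.9899.
Matching ψ and ψ′ at x = 0 gives r = (k₁ − k₂)/(k₁ + k₂), so R = r² = 0.3161 and T = 1 − R = 0.6839.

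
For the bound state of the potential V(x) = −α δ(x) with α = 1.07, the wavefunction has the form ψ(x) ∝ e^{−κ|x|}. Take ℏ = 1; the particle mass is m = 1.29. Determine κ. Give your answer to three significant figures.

κ = 1.38

Integrating the TISE across x = 0 gives the cusp condition ψ'(0⁺) − ψ'(0⁻) = −(2mα/ℏ²)ψ(0).
With ψ ∝ e^{−κ|x|} this yields −2κ = −2mα/ℏ², so κ = mα/ℏ² = 1.380.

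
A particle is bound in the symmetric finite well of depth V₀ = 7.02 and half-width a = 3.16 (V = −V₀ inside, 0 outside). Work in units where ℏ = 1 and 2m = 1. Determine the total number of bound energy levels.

Define the well-strength parameter z₀ = (a/ℏ)√(2mV₀) = 3.16 × √(2·0.5·7.02) = 8.373.
A new bound state (alternating even/odd) appears each time z₀ passes a multiple of π/2, so N = ⌊2z₀/π⌋ + 1 = ⌊5.330⌋ + 1 = 6.

N = 6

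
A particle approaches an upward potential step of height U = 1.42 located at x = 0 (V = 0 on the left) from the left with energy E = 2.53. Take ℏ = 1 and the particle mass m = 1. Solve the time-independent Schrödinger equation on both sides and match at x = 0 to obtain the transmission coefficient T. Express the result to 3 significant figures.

The wavenumbers are k₁ = √(2mE)/ℏ = 2.249 on the left and k₂ = √(2m(E − U))/ℏ = 1.490 on the right.
Continuity of ψ and ψ′ at the step yields the reflection amplitude r = (k₁ − k₂)/(k₁ + k₂) = 0.2031; thus R = |r|² = 0.04125, T = 0.9587.

T = 0.959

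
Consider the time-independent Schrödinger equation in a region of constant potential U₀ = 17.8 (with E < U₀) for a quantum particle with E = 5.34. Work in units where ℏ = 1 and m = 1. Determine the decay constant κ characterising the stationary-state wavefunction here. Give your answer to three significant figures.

κ = 4.99

Since E < U₀ the TISE in this region is ψ'' = κ²ψ with κ = √(2m(U₀ − E))/ℏ.
κ = √(2 × 1 × 12.46) = 4.992.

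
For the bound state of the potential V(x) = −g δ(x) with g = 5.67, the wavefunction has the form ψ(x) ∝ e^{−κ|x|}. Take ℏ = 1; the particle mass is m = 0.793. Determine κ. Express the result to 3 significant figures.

κ = 4.50

Integrate −(ℏ²/2m)ψ'' − gδ(x)ψ = Eψ from −ε to +ε: the ψ'' term gives ψ'(0⁺) − ψ'(0⁻) and the δ term gives −(2mg/ℏ²)ψ(0).
With ψ ∝ e^{−κ|x|} this yields −2κ = −2mg/ℏ², so κ = mg/ℏ² = 4.496.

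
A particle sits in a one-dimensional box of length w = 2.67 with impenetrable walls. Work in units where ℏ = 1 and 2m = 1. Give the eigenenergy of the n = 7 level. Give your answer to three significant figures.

E = 67.8

Requiring ψ(0) = ψ(w) = 0 quantises k = nπ/w, hence E_n = ℏ²k²/2m = n²π²ℏ²/(2mw²).
E_7 = 7² × π² / (2 × 0.5 × 2.67²) = 67.84.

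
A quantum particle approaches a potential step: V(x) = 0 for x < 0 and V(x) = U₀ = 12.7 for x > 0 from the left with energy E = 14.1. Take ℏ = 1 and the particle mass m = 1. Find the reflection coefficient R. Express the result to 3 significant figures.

R = 0.271

The wavenumbers are k₁ = √(2mE)/ℏ = 5.310 on the left and k₂ = √(2m(E − U₀))/ℏ = 1.673 on the right.
Continuity of ψ and ψ′ at the step yields the reflection amplitude r = (k₁ − k₂)/(k₁ + k₂) = 0.5208; thus R = |r|² = 0.2712, T = 0.7288.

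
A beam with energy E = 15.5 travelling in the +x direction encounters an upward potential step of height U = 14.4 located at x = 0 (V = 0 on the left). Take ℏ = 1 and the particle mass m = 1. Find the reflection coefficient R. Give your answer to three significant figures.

The wavenumbers are k₁ = √(2mE)/ℏ = 5.568 on the left and k₂ = √(2m(E − U))/ℏ = 1.483 on the right.
Matching ψ and ψ′ at x = 0 gives r = (k₁ − k₂)/(k₁ + k₂), so R = r² = 0.3356 and T = 1 − R = 0.6644.

R = 0.336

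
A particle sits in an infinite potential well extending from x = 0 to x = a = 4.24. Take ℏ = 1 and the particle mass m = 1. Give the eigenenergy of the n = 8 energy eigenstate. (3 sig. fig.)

The infinite-well eigenfunctions ψ_n = √(2/a) sin(nπx/a) vanish at both walls, giving E_n = n²π²ℏ²/(2ma²).
E_8 = 8² × π² / (2 × 1 × 4.24²) = 17.57.

E = 17.6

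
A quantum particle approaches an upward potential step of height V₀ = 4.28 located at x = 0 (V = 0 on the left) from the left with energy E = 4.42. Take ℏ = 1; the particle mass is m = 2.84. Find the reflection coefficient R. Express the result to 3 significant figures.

On each side the TISE gives plane waves with k = √(2m(E − V))/ℏ: k₁ = √(2·2.84·4.42) = 5.011, k₂ = √(2·2.84·0.14) = 0.8917.
Continuity of ψ and ψ′ at the step yields the reflection amplitude r = (k₁ − k₂)/(k₁ + k₂) = 0.6978; thus R = |r|² = 0.4870, T = 0.5130.

R = 0.487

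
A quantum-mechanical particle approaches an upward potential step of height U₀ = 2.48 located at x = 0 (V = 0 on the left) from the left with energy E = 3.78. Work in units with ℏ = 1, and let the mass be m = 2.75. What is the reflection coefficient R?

R = 0.0680

On each side the TISE gives plane waves with k = √(2m(E − V))/ℏ: k₁ = √(2·2.75·3.78) = 4.560, k₂ = √(2·2.75·1.3) = 2.674.
Continuity of ψ and ψ′ at the step yields the reflection amplitude r = (k₁ − k₂)/(k₁ + k₂) = 0.2607; thus R = |r|² = 0.06796, T = 0.9320.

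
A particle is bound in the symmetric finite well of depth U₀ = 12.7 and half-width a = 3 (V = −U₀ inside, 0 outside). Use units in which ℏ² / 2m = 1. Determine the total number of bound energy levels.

The dimensionless depth is z₀ = a√(2mU₀)/ℏ = 3 × √(12.70) = 10.69.
The even/odd transcendental equations gain one root per π/2 in z₀, giving N = 1 + ⌊2z₀/π⌋ = 1 + ⌊6.806⌋ = 7.

N = 7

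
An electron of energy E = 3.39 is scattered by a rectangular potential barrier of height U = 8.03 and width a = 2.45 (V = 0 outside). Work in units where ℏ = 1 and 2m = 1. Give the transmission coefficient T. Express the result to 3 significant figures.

Since E < U the interior solution is evanescent with decay constant κ = √(2m(U − E))/ℏ = 2.154.
κa = 5.277, sinh(κa) = 97.93.
The exact tunnelling result is T⁻¹ = 1 + U² sinh²(κa) / [4E(U − E)] = 9830, so T = 0.000102.

T = 0.000102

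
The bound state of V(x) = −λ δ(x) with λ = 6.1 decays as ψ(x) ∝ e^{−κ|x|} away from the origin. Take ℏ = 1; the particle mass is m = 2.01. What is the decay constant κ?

Integrate −(ℏ²/2m)ψ'' − λδ(x)ψ = Eψ from −ε to +ε: the ψ'' term gives ψ'(0⁺) − ψ'(0⁻) and the δ term gives −(2mλ/ℏ²)ψ(0).
With ψ ∝ e^{−κ|x|} this yields −2κ = −2mλ/ℏ², so κ = mλ/ℏ² = 12.26.

κ = 12.3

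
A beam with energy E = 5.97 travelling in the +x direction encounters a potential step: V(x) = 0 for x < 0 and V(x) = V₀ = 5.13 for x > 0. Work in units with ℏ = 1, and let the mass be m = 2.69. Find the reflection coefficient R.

On each side the TISE gives plane waves with k = √(2m(E − V))/ℏ: k₁ = √(2·2.69·5.97) = 5.667, k₂ = √(2·2.69·0.84) = 2.126.
Matching ψ and ψ′ at x = 0 gives r = (k₁ − k₂)/(k₁ + k₂), so R = r² = 0.2065 and T = 1 − R = 0.7935.

R = 0.207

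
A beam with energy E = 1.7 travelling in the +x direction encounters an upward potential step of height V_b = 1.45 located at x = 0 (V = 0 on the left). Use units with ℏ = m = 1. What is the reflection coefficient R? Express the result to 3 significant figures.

The wavenumbers are k₁ = √(2mE)/ℏ = 1.844 on the left and k₂ = √(2m(E − V_b))/ℏ = 0.7071 on the right.
Continuity of ψ and ψ′ at the step yields the reflection amplitude r = (k₁ − k₂)/(k₁ + k₂) = 0.4456; thus R = |r|² = 0.1986, T = 0.8014.

R = 0.199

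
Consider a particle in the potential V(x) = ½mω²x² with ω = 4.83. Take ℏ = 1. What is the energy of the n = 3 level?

The oscillator eigenvalues are E_n = ℏω(n + ½), so E_3 = 4.83 × 3.5 = 16.91.

E = 16.9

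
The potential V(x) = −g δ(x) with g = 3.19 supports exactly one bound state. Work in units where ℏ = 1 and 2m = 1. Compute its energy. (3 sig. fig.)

E = -2.54

For x ≠ 0 the bound state is ψ ∝ e^{−κ|x|}; integrating the TISE across the delta gives the cusp condition 2κ = 2mg/ℏ², so κ = 1.595.
Then E = −ℏ²κ²/(2m) = −mg²/(2ℏ²) = -2.544.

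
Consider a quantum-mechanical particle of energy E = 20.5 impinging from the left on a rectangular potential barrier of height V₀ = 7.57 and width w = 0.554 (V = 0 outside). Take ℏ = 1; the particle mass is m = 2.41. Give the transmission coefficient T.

E > V₀: inside the barrier k₂ = √(2m(E − V₀))/ℏ = 7.894, k₂w = 4.374.
T = [1 + V₀² sin²(k₂w) / (4E(E − V₀))]⁻¹ = 1/1.048 = 0.954.

T = 0.954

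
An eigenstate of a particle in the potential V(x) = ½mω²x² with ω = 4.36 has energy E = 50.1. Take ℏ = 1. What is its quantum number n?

n = 11

Invert E_n = (n + ½)ℏω: n = E/ℏω − ½ = 10.991, so n = 11.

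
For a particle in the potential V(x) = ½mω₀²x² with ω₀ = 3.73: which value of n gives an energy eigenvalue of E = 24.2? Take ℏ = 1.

n = 6

Invert E_n = (n + ½)ℏω₀: n = E/ℏω₀ − ½ = 5.988, so n = 6.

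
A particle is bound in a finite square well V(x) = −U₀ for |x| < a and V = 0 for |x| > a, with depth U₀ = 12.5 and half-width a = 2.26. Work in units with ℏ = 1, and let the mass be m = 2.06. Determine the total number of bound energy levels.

N = 11

Define the well-strength parameter z₀ = (a/ℏ)√(2mU₀) = 2.26 × √(2·2.06·12.5) = 16.22.
A new bound state (alternating even/odd) appears each time z₀ passes a multiple of π/2, so N = ⌊2z₀/π⌋ + 1 = ⌊10.33⌋ + 1 = 11.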